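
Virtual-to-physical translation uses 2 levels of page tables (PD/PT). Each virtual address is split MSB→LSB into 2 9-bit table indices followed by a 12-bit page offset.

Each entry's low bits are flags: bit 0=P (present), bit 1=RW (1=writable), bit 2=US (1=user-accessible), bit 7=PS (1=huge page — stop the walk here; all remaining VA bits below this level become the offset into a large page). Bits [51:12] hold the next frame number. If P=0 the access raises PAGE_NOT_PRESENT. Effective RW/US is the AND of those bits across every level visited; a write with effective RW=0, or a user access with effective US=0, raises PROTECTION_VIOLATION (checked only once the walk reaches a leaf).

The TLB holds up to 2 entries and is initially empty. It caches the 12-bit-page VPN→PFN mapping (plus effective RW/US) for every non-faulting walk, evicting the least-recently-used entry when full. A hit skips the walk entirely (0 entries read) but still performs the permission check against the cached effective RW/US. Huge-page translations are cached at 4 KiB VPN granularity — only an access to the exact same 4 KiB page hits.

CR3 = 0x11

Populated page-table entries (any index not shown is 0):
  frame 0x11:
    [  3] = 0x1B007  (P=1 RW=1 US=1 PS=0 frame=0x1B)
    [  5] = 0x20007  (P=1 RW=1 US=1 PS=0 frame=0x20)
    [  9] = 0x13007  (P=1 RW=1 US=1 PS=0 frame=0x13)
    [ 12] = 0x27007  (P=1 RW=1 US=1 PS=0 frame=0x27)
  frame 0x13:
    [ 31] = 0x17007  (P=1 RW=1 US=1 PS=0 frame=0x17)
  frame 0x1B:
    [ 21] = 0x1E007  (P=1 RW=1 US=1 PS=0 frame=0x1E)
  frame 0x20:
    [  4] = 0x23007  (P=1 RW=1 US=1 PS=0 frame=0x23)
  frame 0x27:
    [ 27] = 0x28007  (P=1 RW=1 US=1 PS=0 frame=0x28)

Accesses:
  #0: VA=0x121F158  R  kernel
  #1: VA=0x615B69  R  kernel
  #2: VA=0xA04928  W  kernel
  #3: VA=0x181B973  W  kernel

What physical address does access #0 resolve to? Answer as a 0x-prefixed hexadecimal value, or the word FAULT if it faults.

Walk each access:
#0 VA=0x121F158 (r,kernel):
  L0: frame=0x11 idx=9 entry=0x13007 [P=1 RW=1 US=1 PS=0]
  L1: frame=0x13 idx=31 entry=0x17007 [P=1 RW=1 US=1 PS=0]
  ⇒ phys 0x17158  [2 reads]
#1 VA=0x615B69 (r,kernel):
  L0: frame=0x11 idx=3 entry=0x1B007 [P=1 RW=1 US=1 PS=0]
  L1: frame=0x1B idx=21 entry=0x1E007 [P=1 RW=1 US=1 PS=0]
  ⇒ phys 0x1EB69  [2 reads]
#2 VA=0xA04928 (w,kernel):
  L0: frame=0x11 idx=5 entry=0x20007 [P=1 RW=1 US=1 PS=0]
  L1: frame=0x20 idx=4 entry=0x23007 [P=1 RW=1 US=1 PS=0]
  ⇒ phys 0x23928  [2 reads]
#3 VA=0x181B973 (w,kernel):
  L0: frame=0x11 idx=12 entry=0x27007 [P=1 RW=1 US=1 PS=0]
  L1: frame=0x27 idx=27 entry=0x28007 [P=1 RW=1 US=1 PS=0]
  ⇒ phys 0x28973  [2 reads]

Access #0 PA: 0x17158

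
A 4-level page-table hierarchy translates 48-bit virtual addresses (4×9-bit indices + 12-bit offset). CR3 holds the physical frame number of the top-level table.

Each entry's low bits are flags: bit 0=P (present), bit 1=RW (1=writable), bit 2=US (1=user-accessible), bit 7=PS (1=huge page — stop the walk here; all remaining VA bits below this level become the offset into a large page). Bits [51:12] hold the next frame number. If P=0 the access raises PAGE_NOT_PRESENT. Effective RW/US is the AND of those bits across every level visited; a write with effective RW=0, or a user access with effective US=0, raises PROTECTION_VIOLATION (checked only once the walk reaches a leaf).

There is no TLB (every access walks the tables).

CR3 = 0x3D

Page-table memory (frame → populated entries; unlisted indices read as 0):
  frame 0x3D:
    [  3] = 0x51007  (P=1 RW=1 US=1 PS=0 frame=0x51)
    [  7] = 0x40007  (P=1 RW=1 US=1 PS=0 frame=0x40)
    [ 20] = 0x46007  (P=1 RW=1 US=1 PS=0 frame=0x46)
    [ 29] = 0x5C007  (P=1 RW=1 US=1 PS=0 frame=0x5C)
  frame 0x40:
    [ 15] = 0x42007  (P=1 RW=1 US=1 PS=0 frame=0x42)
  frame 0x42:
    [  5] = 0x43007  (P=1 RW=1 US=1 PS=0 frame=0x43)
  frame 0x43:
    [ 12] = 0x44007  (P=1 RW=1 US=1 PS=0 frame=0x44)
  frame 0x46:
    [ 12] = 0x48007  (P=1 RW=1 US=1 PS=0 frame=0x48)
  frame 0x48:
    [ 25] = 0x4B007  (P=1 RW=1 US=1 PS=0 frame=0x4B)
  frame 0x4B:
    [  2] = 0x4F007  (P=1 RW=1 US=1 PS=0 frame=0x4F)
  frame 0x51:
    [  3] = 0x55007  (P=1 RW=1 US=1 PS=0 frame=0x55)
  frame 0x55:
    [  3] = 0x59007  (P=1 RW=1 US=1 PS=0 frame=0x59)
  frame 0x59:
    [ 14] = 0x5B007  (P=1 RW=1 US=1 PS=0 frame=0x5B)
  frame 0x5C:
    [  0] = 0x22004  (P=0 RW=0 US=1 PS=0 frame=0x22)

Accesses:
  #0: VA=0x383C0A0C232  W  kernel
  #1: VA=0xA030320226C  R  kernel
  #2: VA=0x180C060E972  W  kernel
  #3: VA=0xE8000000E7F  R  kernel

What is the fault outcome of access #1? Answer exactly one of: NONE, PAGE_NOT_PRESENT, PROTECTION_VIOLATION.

Walk each access:
#0 VA=0x383C0A0C232 (w,kernel):
  [0] read 0x3D idx=7: raw=0x40007 flags P=1 W=1 U=1 S=0
  [1] read 0x40 idx=15: raw=0x42007 flags P=1 W=1 U=1 S=0
  [2] read 0x42 idx=5: raw=0x43007 flags P=1 W=1 U=1 S=0
  [3] read 0x43 idx=12: raw=0x44007 flags P=1 W=1 U=1 S=0
  ⇒ phys 0x44232  [4 reads]
#1 VA=0xA030320226C (r,kernel):
  [0] read 0x3D idx=20: raw=0x46007 flags P=1 W=1 U=1 S=0
  [1] read 0x46 idx=12: raw=0x48007 flags P=1 W=1 U=1 S=0
  [2] read 0x48 idx=25: raw=0x4B007 flags P=1 W=1 U=1 S=0
  [3] read 0x4B idx=2: raw=0x4F007 flags P=1 W=1 U=1 S=0
  ⇒ phys 0x4F26C  [4 reads]
#2 VA=0x180C060E972 (w,kernel):
  [0] read 0x3D idx=3: raw=0x51007 flags P=1 W=1 U=1 S=0
  [1] read 0x51 idx=3: raw=0x55007 flags P=1 W=1 U=1 S=0
  [2] read 0x55 idx=3: raw=0x59007 flags P=1 W=1 U=1 S=0
  [3] read 0x59 idx=14: raw=0x5B007 flags P=1 W=1 U=1 S=0
  ⇒ phys 0x5B972  [4 reads]
#3 VA=0xE8000000E7F (r,kernel):
  [0] read 0x3D idx=29: raw=0x5C007 flags P=1 W=1 U=1 S=0
  [1] read 0x5C idx=0: raw=0x22004 flags P=0 W=0 U=1 S=0
  → PAGE_NOT_PRESENT  (2 entries read)

Access #1 fault: NONE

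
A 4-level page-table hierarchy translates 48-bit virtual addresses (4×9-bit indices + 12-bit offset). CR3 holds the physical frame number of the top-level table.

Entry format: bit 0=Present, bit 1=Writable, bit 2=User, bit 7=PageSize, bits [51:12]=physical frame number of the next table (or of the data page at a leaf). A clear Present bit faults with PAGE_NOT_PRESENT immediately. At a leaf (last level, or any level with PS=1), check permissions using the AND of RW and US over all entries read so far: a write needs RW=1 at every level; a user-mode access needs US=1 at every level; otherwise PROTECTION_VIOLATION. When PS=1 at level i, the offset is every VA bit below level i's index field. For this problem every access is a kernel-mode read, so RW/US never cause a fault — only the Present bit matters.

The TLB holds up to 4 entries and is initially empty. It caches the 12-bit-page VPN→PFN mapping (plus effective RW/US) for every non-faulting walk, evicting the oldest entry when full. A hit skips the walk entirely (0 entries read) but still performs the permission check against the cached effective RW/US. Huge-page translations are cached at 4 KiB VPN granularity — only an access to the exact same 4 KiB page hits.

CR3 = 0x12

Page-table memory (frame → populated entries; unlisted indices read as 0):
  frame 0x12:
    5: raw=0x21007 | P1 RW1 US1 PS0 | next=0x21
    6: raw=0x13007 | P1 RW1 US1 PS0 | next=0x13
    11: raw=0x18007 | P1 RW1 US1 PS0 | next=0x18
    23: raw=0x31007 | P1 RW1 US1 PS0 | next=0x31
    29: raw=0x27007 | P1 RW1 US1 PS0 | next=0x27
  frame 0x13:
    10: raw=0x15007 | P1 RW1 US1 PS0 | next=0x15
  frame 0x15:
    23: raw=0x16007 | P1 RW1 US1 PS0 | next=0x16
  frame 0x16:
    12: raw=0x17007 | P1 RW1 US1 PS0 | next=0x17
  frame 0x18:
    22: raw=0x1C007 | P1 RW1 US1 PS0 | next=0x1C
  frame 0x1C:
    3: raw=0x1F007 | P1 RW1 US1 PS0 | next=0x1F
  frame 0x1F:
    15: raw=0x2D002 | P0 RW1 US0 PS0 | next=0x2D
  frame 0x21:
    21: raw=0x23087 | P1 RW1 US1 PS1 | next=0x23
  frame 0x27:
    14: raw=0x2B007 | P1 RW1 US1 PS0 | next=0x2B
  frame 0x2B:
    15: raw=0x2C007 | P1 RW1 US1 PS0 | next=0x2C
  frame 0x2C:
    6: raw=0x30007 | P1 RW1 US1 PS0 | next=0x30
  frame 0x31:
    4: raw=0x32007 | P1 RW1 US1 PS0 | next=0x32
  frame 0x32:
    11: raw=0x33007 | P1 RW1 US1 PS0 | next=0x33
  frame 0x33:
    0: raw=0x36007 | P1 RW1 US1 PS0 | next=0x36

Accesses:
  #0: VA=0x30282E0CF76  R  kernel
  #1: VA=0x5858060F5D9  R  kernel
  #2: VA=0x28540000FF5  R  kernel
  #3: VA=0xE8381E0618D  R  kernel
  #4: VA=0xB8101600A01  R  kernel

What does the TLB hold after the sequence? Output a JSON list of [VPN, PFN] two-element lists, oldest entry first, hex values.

Trace:
#0 VA=0x30282E0CF76 (r,kernel):
  [0] read 0x12 idx=6: raw=0x13007 flags P=1 W=1 U=1 S=0
  [1] read 0x13 idx=10: raw=0x15007 flags P=1 W=1 U=1 S=0
  [2] read 0x15 idx=23: raw=0x16007 flags P=1 W=1 U=1 S=0
  [3] read 0x16 idx=12: raw=0x17007 flags P=1 W=1 U=1 S=0
  ✓ 0x17F76  — 4 lookups
#1 VA=0x5858060F5D9 (r,kernel):
  [0] read 0x12 idx=11: raw=0x18007 flags P=1 W=1 U=1 S=0
  [1] read 0x18 idx=22: raw=0x1C007 flags P=1 W=1 U=1 S=0
  [2] read 0x1C idx=3: raw=0x1F007 flags P=1 W=1 U=1 S=0
  [3] read 0x1F idx=15: raw=0x2D002 flags P=0 W=1 U=0 S=0
  ✗ PAGE_NOT_PRESENT  [4 reads]
#2 VA=0x28540000FF5 (r,kernel):
  [0] read 0x12 idx=5: raw=0x21007 flags P=1 W=1 U=1 S=0
  [1] read 0x21 idx=21: raw=0x23087 flags P=1 W=1 U=1 S=1
  ✓ 0x23FF5 (huge @L1)  — 2 lookups
#3 VA=0xE8381E0618D (r,kernel):
  [0] read 0x12 idx=29: raw=0x27007 flags P=1 W=1 U=1 S=0
  [1] read 0x27 idx=14: raw=0x2B007 flags P=1 W=1 U=1 S=0
  [2] read 0x2B idx=15: raw=0x2C007 flags P=1 W=1 U=1 S=0
  [3] read 0x2C idx=6: raw=0x30007 flags P=1 W=1 U=1 S=0
  ✓ 0x3018D  — 4 lookups
#4 VA=0xB8101600A01 (r,kernel):
  [0] read 0x12 idx=23: raw=0x31007 flags P=1 W=1 U=1 S=0
  [1] read 0x31 idx=4: raw=0x32007 flags P=1 W=1 U=1 S=0
  [2] read 0x32 idx=11: raw=0x33007 flags P=1 W=1 U=1 S=0
  [3] read 0x33 idx=0: raw=0x36007 flags P=1 W=1 U=1 S=0
  ✓ 0x36A01  — 4 lookups

TLB: [["0x30282E0C", "0x17"], ["0x28540000", "0x23"], ["0xE8381E06", "0x30"], ["0xB8101600", "0x36"]]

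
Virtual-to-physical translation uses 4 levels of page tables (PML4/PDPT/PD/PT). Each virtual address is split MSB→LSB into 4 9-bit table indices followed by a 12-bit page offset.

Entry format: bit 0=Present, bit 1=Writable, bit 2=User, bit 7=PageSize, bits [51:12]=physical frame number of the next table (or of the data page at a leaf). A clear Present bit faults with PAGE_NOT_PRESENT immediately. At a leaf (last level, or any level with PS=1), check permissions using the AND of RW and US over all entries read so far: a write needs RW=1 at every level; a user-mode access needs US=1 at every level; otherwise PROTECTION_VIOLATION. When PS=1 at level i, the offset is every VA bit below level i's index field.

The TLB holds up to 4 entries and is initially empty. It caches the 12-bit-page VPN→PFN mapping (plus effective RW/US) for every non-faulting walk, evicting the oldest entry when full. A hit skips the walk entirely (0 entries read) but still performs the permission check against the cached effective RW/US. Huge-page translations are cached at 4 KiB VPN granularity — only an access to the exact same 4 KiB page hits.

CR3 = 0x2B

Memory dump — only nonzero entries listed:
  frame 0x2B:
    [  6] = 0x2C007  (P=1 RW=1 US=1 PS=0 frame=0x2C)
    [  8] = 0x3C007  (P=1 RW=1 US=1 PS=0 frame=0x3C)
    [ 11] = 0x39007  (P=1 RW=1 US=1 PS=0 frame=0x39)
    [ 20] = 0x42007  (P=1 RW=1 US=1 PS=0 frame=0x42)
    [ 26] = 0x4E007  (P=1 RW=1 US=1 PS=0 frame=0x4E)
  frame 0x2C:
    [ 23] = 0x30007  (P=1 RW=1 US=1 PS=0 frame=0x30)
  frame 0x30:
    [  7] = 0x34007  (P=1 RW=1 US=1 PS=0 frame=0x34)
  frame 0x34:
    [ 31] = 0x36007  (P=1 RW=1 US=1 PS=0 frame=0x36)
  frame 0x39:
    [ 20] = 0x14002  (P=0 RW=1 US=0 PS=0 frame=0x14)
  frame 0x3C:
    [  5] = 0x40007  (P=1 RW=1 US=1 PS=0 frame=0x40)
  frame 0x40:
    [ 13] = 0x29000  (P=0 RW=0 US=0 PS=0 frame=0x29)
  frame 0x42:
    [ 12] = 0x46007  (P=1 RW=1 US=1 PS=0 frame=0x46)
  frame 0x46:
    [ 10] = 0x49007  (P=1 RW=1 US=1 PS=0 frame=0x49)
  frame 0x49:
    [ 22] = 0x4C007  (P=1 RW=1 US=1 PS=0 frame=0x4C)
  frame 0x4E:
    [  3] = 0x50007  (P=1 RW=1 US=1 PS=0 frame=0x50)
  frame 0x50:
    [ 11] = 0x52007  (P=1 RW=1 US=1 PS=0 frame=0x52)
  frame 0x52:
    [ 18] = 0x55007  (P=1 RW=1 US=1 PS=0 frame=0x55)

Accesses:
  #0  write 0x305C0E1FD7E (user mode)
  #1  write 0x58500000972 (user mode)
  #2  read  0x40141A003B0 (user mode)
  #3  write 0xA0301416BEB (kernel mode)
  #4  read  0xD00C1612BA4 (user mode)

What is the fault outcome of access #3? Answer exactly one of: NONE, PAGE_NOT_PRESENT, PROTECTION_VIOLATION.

Per-access translation:
#0 VA=0x305C0E1FD7E (w,user):
  L0 @0x2B[6] → 0x2C007  P=1,RW=1,US=1,PS=0
  L1 @0x2C[23] → 0x30007  P=1,RW=1,US=1,PS=0
  L2 @0x30[7] → 0x34007  P=1,RW=1,US=1,PS=0
  L3 @0x34[31] → 0x36007  P=1,RW=1,US=1,PS=0
  → PA=0x36D7E  (4 entries read)
#1 VA=0x58500000972 (w,user):
  L0 @0x2B[11] → 0x39007  P=1,RW=1,US=1,PS=0
  L1 @0x39[20] → 0x14002  P=0,RW=1,US=0,PS=0
  → PAGE_NOT_PRESENT  (2 entries read)
#2 VA=0x40141A003B0 (r,user):
  L0 @0x2B[8] → 0x3C007  P=1,RW=1,US=1,PS=0
  L1 @0x3C[5] → 0x40007  P=1,RW=1,US=1,PS=0
  L2 @0x40[13] → 0x29000  P=0,RW=0,US=0,PS=0
  → PAGE_NOT_PRESENT  (3 entries read)
#3 VA=0xA0301416BEB (w,kernel):
  L0 @0x2B[20] → 0x42007  P=1,RW=1,US=1,PS=0
  L1 @0x42[12] → 0x46007  P=1,RW=1,US=1,PS=0
  L2 @0x46[10] → 0x49007  P=1,RW=1,US=1,PS=0
  L3 @0x49[22] → 0x4C007  P=1,RW=1,US=1,PS=0
  → PA=0x4CBEB  (4 entries read)
#4 VA=0xD00C1612BA4 (r,user):
  L0 @0x2B[26] → 0x4E007  P=1,RW=1,US=1,PS=0
  L1 @0x4E[3] → 0x50007  P=1,RW=1,US=1,PS=0
  L2 @0x50[11] → 0x52007  P=1,RW=1,US=1,PS=0
  L3 @0x52[18] → 0x55007  P=1,RW=1,US=1,PS=0
  → PA=0x55BA4  (4 entries read)

Access #3 fault: NONE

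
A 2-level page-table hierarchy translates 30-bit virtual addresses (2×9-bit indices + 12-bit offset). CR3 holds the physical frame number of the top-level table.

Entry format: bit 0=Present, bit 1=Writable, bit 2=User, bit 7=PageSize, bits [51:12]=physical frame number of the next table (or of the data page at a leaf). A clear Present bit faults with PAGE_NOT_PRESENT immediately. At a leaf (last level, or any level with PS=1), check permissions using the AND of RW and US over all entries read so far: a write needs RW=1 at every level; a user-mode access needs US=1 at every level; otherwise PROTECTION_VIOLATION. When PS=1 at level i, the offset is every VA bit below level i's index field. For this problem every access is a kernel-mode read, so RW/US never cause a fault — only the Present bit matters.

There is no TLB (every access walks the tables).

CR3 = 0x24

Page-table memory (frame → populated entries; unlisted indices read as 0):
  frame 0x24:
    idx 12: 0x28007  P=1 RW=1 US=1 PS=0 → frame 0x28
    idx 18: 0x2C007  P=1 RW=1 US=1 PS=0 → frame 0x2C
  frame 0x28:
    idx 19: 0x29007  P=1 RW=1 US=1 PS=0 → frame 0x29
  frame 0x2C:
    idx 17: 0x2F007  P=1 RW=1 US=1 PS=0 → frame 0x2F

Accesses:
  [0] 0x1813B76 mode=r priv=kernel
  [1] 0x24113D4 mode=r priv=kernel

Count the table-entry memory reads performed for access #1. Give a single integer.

Walk each access:
#0 VA=0x1813B76 (r,kernel):
  L0 @0x24[12] → 0x28007  P=1,RW=1,US=1,PS=0
  L1 @0x28[19] → 0x29007  P=1,RW=1,US=1,PS=0
  ⇒ phys 0x29B76  [2 reads]
#1 VA=0x24113D4 (r,kernel):
  L0 @0x24[18] → 0x2C007  P=1,RW=1,US=1,PS=0
  L1 @0x2C[17] → 0x2F007  P=1,RW=1,US=1,PS=0
  ⇒ phys 0x2F3D4  [2 reads]

Entries read for #1: 2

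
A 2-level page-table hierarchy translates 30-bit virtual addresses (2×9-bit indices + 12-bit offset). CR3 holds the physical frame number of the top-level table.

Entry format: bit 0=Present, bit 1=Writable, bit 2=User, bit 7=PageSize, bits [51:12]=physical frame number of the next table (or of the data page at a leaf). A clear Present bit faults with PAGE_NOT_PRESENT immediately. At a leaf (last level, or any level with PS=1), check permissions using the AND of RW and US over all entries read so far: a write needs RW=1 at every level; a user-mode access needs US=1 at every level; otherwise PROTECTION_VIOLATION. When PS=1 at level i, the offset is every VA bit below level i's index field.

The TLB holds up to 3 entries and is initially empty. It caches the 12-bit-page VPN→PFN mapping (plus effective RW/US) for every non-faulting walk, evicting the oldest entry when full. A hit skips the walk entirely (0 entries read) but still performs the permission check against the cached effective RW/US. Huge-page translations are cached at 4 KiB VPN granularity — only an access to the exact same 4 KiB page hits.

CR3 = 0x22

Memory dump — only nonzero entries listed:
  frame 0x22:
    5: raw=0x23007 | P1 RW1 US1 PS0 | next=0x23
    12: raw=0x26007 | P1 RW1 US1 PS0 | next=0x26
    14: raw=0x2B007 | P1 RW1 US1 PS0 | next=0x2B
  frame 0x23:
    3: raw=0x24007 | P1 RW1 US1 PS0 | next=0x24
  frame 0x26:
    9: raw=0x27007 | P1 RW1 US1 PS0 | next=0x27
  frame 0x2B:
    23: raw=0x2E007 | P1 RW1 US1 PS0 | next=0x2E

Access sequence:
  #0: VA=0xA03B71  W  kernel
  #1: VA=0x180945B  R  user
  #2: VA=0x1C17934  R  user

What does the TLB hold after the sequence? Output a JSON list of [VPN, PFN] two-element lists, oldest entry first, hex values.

Walk each access:
#0 VA=0xA03B71 (w,kernel):
  [0] read 0x22 idx=5: raw=0x23007 flags P=1 W=1 U=1 S=0
  [1] read 0x23 idx=3: raw=0x24007 flags P=1 W=1 U=1 S=0
  ⇒ phys 0x24B71  [2 reads]
#1 VA=0x180945B (r,user):
  [0] read 0x22 idx=12: raw=0x26007 flags P=1 W=1 U=1 S=0
  [1] read 0x26 idx=9: raw=0x27007 flags P=1 W=1 U=1 S=0
  ⇒ phys 0x2745B  [2 reads]
#2 VA=0x1C17934 (r,user):
  [0] read 0x22 idx=14: raw=0x2B007 flags P=1 W=1 U=1 S=0
  [1] read 0x2B idx=23: raw=0x2E007 flags P=1 W=1 U=1 S=0
  ⇒ phys 0x2E934  [2 reads]

TLB: [["0xA03", "0x24"], ["0x1809", "0x27"], ["0x1C17", "0x2E"]]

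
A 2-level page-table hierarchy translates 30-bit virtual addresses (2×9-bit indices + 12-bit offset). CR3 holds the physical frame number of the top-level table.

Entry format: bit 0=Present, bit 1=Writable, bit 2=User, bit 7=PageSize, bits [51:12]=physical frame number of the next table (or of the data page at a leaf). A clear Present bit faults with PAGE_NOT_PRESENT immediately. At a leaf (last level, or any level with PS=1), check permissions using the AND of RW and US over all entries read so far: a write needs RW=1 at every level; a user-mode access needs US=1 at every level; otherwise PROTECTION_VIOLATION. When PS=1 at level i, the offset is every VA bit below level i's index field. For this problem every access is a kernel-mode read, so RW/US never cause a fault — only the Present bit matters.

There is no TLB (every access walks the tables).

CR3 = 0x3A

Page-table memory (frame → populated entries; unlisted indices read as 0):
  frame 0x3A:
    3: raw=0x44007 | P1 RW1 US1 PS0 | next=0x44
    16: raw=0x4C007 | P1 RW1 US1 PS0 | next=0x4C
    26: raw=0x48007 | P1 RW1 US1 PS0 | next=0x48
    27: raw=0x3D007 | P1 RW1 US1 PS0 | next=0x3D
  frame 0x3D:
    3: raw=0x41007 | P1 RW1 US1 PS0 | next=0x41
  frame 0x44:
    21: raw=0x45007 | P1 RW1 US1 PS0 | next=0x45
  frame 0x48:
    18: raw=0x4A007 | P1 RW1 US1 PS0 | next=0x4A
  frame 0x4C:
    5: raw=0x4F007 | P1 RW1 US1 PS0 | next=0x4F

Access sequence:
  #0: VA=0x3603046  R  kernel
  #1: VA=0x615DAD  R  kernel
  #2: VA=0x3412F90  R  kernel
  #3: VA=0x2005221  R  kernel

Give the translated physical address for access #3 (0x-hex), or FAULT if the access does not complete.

Per-access translation:
#0 VA=0x3603046 (r,kernel):
  lvl0: tbl 0x3A, slot 27 ⇒ 0x3D007 (P1/RW1/US1/PS0)
  lvl1: tbl 0x3D, slot 3 ⇒ 0x41007 (P1/RW1/US1/PS0)
  ⇒ phys 0x41046  [2 reads]
#1 VA=0x615DAD (r,kernel):
  lvl0: tbl 0x3A, slot 3 ⇒ 0x44007 (P1/RW1/US1/PS0)
  lvl1: tbl 0x44, slot 21 ⇒ 0x45007 (P1/RW1/US1/PS0)
  ⇒ phys 0x45DAD  [2 reads]
#2 VA=0x3412F90 (r,kernel):
  lvl0: tbl 0x3A, slot 26 ⇒ 0x48007 (P1/RW1/US1/PS0)
  lvl1: tbl 0x48, slot 18 ⇒ 0x4A007 (P1/RW1/US1/PS0)
  ⇒ phys 0x4AF90  [2 reads]
#3 VA=0x2005221 (r,kernel):
  lvl0: tbl 0x3A, slot 16 ⇒ 0x4C007 (P1/RW1/US1/PS0)
  lvl1: tbl 0x4C, slot 5 ⇒ 0x4F007 (P1/RW1/US1/PS0)
  ⇒ phys 0x4F221  [2 reads]

Access #3 PA: 0x4F221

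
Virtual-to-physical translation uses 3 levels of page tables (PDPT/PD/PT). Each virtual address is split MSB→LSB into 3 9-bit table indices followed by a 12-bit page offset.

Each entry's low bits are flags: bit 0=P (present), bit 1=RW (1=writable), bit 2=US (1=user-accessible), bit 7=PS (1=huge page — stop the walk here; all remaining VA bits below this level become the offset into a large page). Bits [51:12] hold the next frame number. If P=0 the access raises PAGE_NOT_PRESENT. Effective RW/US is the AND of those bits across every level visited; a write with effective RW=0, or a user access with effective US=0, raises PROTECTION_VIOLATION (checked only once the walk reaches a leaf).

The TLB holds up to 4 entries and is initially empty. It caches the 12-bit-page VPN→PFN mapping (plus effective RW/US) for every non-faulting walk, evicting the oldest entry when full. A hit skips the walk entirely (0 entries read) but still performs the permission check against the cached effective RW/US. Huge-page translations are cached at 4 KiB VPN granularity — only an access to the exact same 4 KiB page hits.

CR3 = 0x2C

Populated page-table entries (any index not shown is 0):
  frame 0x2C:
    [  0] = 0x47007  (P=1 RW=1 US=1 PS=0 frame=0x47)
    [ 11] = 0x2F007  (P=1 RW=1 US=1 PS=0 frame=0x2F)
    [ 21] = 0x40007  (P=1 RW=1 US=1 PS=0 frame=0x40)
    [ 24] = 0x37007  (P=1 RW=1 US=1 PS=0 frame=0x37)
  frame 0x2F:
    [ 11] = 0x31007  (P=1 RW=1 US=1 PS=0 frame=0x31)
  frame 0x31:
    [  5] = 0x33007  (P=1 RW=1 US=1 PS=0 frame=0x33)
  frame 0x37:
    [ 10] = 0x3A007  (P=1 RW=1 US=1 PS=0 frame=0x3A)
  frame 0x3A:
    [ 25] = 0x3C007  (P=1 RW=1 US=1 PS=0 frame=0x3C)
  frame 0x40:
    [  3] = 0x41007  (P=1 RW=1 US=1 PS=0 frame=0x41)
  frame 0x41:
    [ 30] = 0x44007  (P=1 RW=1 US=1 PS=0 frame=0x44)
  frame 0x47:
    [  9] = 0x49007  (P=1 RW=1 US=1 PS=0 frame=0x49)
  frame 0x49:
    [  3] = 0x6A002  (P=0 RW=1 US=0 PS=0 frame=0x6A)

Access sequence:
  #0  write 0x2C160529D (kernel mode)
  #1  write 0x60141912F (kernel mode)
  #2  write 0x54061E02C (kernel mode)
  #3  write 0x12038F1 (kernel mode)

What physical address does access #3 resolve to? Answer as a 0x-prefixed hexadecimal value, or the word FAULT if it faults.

Trace:
#0 VA=0x2C160529D (w,kernel):
  lvl0: tbl 0x2C, slot 11 ⇒ 0x2F007 (P1/RW1/US1/PS0)
  lvl1: tbl 0x2F, slot 11 ⇒ 0x31007 (P1/RW1/US1/PS0)
  lvl2: tbl 0x31, slot 5 ⇒ 0x33007 (P1/RW1/US1/PS0)
  ⇒ phys 0x3329D  [3 reads]
#1 VA=0x60141912F (w,kernel):
  lvl0: tbl 0x2C, slot 24 ⇒ 0x37007 (P1/RW1/US1/PS0)
  lvl1: tbl 0x37, slot 10 ⇒ 0x3A007 (P1/RW1/US1/PS0)
  lvl2: tbl 0x3A, slot 25 ⇒ 0x3C007 (P1/RW1/US1/PS0)
  ⇒ phys 0x3C12F  [3 reads]
#2 VA=0x54061E02C (w,kernel):
  lvl0: tbl 0x2C, slot 21 ⇒ 0x40007 (P1/RW1/US1/PS0)
  lvl1: tbl 0x40, slot 3 ⇒ 0x41007 (P1/RW1/US1/PS0)
  lvl2: tbl 0x41, slot 30 ⇒ 0x44007 (P1/RW1/US1/PS0)
  ⇒ phys 0x4402C  [3 reads]
#3 VA=0x12038F1 (w,kernel):
  lvl0: tbl 0x2C, slot 0 ⇒ 0x47007 (P1/RW1/US1/PS0)
  lvl1: tbl 0x47, slot 9 ⇒ 0x49007 (P1/RW1/US1/PS0)
  lvl2: tbl 0x49, slot 3 ⇒ 0x6A002 (P0/RW1/US0/PS0)
  ✗ PAGE_NOT_PRESENT  [3 reads]

Access #3 PA: FAULT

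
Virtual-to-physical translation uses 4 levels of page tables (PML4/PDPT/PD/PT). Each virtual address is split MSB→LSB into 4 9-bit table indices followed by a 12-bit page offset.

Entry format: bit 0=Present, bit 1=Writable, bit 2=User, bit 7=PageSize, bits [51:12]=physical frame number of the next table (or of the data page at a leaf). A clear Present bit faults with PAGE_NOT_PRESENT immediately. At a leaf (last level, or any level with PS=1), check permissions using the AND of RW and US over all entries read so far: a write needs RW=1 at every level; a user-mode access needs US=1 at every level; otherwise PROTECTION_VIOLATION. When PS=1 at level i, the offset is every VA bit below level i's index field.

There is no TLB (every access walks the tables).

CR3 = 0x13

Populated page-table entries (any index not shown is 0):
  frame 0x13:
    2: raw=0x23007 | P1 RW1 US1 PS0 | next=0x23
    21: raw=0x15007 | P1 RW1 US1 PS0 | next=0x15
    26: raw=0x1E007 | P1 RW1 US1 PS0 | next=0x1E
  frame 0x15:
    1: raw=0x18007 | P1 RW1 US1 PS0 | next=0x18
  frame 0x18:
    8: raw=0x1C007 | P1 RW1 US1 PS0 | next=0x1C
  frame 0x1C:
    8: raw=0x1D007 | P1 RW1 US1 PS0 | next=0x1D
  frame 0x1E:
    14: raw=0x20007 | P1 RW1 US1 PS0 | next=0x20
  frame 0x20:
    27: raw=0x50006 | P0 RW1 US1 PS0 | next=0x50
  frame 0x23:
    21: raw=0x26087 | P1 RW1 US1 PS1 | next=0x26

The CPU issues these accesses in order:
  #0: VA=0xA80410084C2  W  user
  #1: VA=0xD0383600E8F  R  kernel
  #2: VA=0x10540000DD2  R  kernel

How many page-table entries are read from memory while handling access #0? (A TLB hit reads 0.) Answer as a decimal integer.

Per-access translation:
#0 VA=0xA80410084C2 (w,user):
  L0 @0x13[21] → 0x15007  P=1,RW=1,US=1,PS=0
  L1 @0x15[1] → 0x18007  P=1,RW=1,US=1,PS=0
  L2 @0x18[8] → 0x1C007  P=1,RW=1,US=1,PS=0
  L3 @0x1C[8] → 0x1D007  P=1,RW=1,US=1,PS=0
  ✓ 0x1D4C2  — 4 lookups
#1 VA=0xD0383600E8F (r,kernel):
  L0 @0x13[26] → 0x1E007  P=1,RW=1,US=1,PS=0
  L1 @0x1E[14] → 0x20007  P=1,RW=1,US=1,PS=0
  L2 @0x20[27] → 0x50006  P=0,RW=1,US=1,PS=0
  → PAGE_NOT_PRESENT  (3 entries read)
#2 VA=0x10540000DD2 (r,kernel):
  L0 @0x13[2] → 0x23007  P=1,RW=1,US=1,PS=0
  L1 @0x23[21] → 0x26087  P=1,RW=1,US=1,PS=1
  ✓ 0x26DD2 (huge @L1)  — 2 lookups

Entries read for #0: 4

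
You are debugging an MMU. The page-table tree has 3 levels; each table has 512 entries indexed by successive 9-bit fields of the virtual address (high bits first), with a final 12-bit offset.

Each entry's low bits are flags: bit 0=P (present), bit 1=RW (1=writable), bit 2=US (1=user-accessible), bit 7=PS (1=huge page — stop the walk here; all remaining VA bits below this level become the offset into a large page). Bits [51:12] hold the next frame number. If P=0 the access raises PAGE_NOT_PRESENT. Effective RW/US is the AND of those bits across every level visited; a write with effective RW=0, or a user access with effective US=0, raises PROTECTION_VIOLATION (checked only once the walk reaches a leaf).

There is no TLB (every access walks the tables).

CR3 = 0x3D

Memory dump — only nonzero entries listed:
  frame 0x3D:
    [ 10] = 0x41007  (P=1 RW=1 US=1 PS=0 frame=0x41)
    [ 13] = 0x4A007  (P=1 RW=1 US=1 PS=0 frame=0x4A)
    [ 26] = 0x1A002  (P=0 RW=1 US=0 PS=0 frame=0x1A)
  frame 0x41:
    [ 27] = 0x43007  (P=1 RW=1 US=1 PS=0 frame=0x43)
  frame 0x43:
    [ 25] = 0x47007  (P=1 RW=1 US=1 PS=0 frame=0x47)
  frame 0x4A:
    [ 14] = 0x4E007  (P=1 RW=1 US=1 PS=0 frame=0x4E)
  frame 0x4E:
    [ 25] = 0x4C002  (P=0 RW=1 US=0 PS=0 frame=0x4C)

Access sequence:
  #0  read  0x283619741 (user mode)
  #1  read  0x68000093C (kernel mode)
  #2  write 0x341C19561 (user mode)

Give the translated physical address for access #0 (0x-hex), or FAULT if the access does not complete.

Walk each access:
#0 VA=0x283619741 (r,user):
  L0 @0x3D[10] → 0x41007  P=1,RW=1,US=1,PS=0
  L1 @0x41[27] → 0x43007  P=1,RW=1,US=1,PS=0
  L2 @0x43[25] → 0x47007  P=1,RW=1,US=1,PS=0
  → PA=0x47741  (3 entries read)
#1 VA=0x68000093C (r,kernel):
  L0 @0x3D[26] → 0x1A002  P=0,RW=1,US=0,PS=0
  → PAGE_NOT_PRESENT  (1 entries read)
#2 VA=0x341C19561 (w,user):
  L0 @0x3D[13] → 0x4A007  P=1,RW=1,US=1,PS=0
  L1 @0x4A[14] → 0x4E007  P=1,RW=1,US=1,PS=0
  L2 @0x4E[25] → 0x4C002  P=0,RW=1,US=0,PS=0
  → PAGE_NOT_PRESENT  (3 entries read)

Access #0 PA: 0x47741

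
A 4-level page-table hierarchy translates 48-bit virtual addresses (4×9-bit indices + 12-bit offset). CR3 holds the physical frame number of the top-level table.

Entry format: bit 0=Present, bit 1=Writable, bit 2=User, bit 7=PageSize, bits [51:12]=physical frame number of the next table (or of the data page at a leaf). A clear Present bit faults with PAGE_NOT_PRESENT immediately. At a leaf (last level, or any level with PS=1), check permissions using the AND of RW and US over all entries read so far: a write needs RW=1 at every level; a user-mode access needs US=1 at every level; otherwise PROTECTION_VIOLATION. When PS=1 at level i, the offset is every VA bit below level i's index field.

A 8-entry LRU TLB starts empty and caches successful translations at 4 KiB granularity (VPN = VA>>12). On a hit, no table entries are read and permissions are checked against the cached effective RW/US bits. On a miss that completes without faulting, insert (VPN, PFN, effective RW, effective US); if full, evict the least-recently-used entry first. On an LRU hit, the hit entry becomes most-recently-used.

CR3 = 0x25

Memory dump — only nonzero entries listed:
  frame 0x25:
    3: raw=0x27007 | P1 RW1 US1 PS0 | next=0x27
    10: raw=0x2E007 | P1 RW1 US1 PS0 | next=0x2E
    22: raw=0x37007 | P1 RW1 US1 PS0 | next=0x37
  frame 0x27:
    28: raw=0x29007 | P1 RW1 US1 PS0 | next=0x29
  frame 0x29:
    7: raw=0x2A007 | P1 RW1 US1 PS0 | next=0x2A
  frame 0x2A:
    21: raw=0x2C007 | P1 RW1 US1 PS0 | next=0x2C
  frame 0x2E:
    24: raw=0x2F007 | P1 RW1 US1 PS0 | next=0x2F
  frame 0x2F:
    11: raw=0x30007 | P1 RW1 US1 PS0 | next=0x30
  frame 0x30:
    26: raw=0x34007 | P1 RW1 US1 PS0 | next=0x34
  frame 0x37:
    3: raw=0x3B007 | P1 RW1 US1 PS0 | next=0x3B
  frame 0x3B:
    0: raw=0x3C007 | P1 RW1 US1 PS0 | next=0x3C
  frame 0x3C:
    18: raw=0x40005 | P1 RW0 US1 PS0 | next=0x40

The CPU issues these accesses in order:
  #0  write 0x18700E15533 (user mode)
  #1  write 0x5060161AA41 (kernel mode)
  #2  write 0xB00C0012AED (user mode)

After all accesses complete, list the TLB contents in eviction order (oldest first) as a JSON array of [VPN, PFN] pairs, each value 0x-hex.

Walk each access:
#0 VA=0x18700E15533 (w,user):
  [0] read 0x25 idx=3: raw=0x27007 flags P=1 W=1 U=1 S=0
  [1] read 0x27 idx=28: raw=0x29007 flags P=1 W=1 U=1 S=0
  [2] read 0x29 idx=7: raw=0x2A007 flags P=1 W=1 U=1 S=0
  [3] read 0x2A idx=21: raw=0x2C007 flags P=1 W=1 U=1 S=0
  → PA=0x2C533  (4 entries read)
#1 VA=0x5060161AA41 (w,kernel):
  [0] read 0x25 idx=10: raw=0x2E007 flags P=1 W=1 U=1 S=0
  [1] read 0x2E idx=24: raw=0x2F007 flags P=1 W=1 U=1 S=0
  [2] read 0x2F idx=11: raw=0x30007 flags P=1 W=1 U=1 S=0
  [3] read 0x30 idx=26: raw=0x34007 flags P=1 W=1 U=1 S=0
  → PA=0x34A41  (4 entries read)
#2 VA=0xB00C0012AED (w,user):
  [0] read 0x25 idx=22: raw=0x37007 flags P=1 W=1 U=1 S=0
  [1] read 0x37 idx=3: raw=0x3B007 flags P=1 W=1 U=1 S=0
  [2] read 0x3B idx=0: raw=0x3C007 flags P=1 W=1 U=1 S=0
  [3] read 0x3C idx=18: raw=0x40005 flags P=1 W=0 U=1 S=0
  ⇒ fault: PROTECTION_VIOLATION  — 4 lookups

TLB: [["0x18700E15", "0x2C"], ["0x5060161A", "0x34"]]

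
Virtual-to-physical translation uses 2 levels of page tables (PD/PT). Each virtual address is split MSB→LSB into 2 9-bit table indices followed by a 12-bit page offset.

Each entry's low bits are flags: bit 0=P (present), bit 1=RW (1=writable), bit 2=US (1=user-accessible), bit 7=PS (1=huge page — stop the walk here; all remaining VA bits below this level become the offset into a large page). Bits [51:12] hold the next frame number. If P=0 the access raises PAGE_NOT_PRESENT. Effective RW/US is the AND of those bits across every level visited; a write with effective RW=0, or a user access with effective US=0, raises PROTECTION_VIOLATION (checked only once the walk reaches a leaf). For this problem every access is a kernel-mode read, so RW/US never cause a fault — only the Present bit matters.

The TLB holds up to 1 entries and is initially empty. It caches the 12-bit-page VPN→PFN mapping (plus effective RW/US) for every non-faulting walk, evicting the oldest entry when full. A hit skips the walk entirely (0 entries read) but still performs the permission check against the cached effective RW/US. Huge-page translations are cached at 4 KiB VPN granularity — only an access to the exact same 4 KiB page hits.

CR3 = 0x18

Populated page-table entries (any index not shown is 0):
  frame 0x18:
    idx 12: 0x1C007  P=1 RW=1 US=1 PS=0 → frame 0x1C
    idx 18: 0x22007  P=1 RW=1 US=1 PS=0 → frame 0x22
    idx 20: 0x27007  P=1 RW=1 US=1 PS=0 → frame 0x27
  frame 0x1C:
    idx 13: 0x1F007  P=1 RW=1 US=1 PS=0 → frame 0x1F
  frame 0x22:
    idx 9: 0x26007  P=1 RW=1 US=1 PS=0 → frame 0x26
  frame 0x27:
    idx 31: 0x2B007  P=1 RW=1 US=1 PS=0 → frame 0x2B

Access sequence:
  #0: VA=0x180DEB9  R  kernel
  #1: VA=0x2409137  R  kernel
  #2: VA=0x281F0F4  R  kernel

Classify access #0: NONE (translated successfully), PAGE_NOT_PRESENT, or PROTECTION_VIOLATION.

Walk each access:
#0 VA=0x180DEB9 (r,kernel):
  lvl0: tbl 0x18, slot 12 ⇒ 0x1C007 (P1/RW1/US1/PS0)
  lvl1: tbl 0x1C, slot 13 ⇒ 0x1F007 (P1/RW1/US1/PS0)
  → PA=0x1FEB9  (2 entries read)
#1 VA=0x2409137 (r,kernel):
  lvl0: tbl 0x18, slot 18 ⇒ 0x22007 (P1/RW1/US1/PS0)
  lvl1: tbl 0x22, slot 9 ⇒ 0x26007 (P1/RW1/US1/PS0)
  → PA=0x26137  (2 entries read)
#2 VA=0x281F0F4 (r,kernel):
  lvl0: tbl 0x18, slot 20 ⇒ 0x27007 (P1/RW1/US1/PS0)
  lvl1: tbl 0x27, slot 31 ⇒ 0x2B007 (P1/RW1/US1/PS0)
  → PA=0x2B0F4  (2 entries read)

Access #0 fault: NONE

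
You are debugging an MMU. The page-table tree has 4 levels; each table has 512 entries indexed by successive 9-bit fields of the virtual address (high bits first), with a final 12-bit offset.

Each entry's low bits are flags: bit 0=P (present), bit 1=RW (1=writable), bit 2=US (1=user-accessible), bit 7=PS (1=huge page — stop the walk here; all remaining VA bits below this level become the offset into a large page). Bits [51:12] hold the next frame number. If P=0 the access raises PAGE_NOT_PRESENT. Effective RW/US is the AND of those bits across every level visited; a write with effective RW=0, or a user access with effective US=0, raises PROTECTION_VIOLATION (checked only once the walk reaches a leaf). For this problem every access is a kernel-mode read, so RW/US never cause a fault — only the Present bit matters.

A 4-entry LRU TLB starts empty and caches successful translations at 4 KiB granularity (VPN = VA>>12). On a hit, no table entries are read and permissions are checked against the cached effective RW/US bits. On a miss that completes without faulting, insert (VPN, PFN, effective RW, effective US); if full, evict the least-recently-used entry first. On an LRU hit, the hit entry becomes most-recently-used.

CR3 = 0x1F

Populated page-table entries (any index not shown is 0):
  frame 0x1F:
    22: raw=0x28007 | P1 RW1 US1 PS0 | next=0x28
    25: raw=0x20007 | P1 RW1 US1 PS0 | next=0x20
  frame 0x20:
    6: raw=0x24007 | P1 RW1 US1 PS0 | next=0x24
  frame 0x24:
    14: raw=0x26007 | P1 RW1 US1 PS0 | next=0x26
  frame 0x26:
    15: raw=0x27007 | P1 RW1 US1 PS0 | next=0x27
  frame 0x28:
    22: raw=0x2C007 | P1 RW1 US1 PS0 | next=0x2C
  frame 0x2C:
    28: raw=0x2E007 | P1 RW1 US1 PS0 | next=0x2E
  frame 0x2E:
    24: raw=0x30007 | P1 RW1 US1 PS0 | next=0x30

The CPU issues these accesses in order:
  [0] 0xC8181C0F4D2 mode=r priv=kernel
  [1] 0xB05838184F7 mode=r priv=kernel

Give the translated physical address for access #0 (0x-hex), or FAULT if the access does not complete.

Walk each access:
#0 VA=0xC8181C0F4D2 (r,kernel):
  L0 @0x1F[25] → 0x20007  P=1,RW=1,US=1,PS=0
  L1 @0x20[6] → 0x24007  P=1,RW=1,US=1,PS=0
  L2 @0x24[14] → 0x26007  P=1,RW=1,US=1,PS=0
  L3 @0x26[15] → 0x27007  P=1,RW=1,US=1,PS=0
  → PA=0x274D2  (4 entries read)
#1 VA=0xB05838184F7 (r,kernel):
  L0 @0x1F[22] → 0x28007  P=1,RW=1,US=1,PS=0
  L1 @0x28[22] → 0x2C007  P=1,RW=1,US=1,PS=0
  L2 @0x2C[28] → 0x2E007  P=1,RW=1,US=1,PS=0
  L3 @0x2E[24] → 0x30007  P=1,RW=1,US=1,PS=0
  → PA=0x304F7  (4 entries read)

Access #0 PA: 0x274D2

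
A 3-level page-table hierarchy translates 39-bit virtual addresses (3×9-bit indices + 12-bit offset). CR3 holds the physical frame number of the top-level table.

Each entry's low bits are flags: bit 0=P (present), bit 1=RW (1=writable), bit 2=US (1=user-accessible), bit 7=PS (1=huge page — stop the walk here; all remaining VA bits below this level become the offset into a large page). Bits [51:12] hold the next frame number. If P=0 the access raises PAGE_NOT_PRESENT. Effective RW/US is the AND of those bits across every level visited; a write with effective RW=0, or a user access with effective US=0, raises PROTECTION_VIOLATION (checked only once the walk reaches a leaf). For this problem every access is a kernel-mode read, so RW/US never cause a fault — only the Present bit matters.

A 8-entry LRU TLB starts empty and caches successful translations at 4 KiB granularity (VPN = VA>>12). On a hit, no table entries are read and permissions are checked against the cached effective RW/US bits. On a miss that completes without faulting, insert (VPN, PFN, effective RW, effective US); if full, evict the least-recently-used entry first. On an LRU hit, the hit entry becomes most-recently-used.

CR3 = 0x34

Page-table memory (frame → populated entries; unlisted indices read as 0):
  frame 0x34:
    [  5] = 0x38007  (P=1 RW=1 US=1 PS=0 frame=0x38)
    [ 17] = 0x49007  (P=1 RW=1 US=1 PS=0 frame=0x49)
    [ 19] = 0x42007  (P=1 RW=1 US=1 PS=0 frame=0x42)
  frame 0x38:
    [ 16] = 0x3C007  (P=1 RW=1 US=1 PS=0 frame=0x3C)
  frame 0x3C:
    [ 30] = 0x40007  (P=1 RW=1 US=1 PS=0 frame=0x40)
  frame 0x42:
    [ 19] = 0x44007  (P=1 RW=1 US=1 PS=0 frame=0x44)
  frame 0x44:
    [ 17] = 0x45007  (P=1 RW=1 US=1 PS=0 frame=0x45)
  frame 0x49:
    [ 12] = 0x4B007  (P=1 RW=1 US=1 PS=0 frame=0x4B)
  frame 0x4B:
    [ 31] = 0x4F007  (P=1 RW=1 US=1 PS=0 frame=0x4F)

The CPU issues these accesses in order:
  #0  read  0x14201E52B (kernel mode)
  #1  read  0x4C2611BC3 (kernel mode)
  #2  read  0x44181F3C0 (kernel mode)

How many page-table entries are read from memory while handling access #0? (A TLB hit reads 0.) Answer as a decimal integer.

Per-access translation:
#0 VA=0x14201E52B (r,kernel):
  [0] read 0x34 idx=5: raw=0x38007 flags P=1 W=1 U=1 S=0
  [1] read 0x38 idx=16: raw=0x3C007 flags P=1 W=1 U=1 S=0
  [2] read 0x3C idx=30: raw=0x40007 flags P=1 W=1 U=1 S=0
  → PA=0x4052B  (3 entries read)
#1 VA=0x4C2611BC3 (r,kernel):
  [0] read 0x34 idx=19: raw=0x42007 flags P=1 W=1 U=1 S=0
  [1] read 0x42 idx=19: raw=0x44007 flags P=1 W=1 U=1 S=0
  [2] read 0x44 idx=17: raw=0x45007 flags P=1 W=1 U=1 S=0
  → PA=0x45BC3  (3 entries read)
#2 VA=0x44181F3C0 (r,kernel):
  [0] read 0x34 idx=17: raw=0x49007 flags P=1 W=1 U=1 S=0
  [1] read 0x49 idx=12: raw=0x4B007 flags P=1 W=1 U=1 S=0
  [2] read 0x4B idx=31: raw=0x4F007 flags P=1 W=1 U=1 S=0
  → PA=0x4F3C0  (3 entries read)

Entries read for #0: 3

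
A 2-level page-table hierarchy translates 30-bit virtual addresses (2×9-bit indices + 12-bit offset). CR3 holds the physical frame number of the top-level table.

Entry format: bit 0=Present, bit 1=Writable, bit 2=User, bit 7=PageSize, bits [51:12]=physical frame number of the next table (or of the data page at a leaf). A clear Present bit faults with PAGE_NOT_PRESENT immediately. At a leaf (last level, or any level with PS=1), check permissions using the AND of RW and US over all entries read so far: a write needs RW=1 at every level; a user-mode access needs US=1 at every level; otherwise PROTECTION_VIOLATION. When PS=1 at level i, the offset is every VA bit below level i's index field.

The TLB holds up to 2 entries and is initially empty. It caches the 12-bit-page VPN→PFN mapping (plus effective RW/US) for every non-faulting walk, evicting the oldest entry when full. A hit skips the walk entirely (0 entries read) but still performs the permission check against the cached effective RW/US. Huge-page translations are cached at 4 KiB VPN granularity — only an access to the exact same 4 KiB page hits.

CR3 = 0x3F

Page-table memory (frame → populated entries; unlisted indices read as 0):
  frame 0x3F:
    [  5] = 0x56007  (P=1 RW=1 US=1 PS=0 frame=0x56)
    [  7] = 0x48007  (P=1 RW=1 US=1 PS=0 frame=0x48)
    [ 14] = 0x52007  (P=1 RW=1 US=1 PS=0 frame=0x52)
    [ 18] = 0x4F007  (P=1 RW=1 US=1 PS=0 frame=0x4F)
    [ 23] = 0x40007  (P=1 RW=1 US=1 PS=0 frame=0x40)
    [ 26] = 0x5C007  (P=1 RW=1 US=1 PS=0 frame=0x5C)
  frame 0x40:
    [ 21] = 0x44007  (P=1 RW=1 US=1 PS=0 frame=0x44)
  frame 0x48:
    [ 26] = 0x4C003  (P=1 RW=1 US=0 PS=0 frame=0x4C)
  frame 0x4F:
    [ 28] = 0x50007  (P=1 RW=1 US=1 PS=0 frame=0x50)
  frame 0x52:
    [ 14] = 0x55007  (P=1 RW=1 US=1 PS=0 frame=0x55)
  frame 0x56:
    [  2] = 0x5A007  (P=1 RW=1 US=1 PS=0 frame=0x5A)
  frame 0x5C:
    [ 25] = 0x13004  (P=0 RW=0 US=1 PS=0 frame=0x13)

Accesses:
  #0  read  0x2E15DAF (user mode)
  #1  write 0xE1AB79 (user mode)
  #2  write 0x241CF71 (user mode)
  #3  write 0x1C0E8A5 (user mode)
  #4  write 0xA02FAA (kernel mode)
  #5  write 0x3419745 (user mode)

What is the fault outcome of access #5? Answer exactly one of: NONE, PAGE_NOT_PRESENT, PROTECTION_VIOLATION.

Trace:
#0 VA=0x2E15DAF (r,user):
  lvl0: tbl 0x3F, slot 23 ⇒ 0x40007 (P1/RW1/US1/PS0)
  lvl1: tbl 0x40, slot 21 ⇒ 0x44007 (P1/RW1/US1/PS0)
  ⇒ phys 0x44DAF  [2 reads]
#1 VA=0xE1AB79 (w,user):
  lvl0: tbl 0x3F, slot 7 ⇒ 0x48007 (P1/RW1/US1/PS0)
  lvl1: tbl 0x48, slot 26 ⇒ 0x4C003 (P1/RW1/US0/PS0)
  → PROTECTION_VIOLATION  (2 entries read)
#2 VA=0x241CF71 (w,user):
  lvl0: tbl 0x3F, slot 18 ⇒ 0x4F007 (P1/RW1/US1/PS0)
  lvl1: tbl 0x4F, slot 28 ⇒ 0x50007 (P1/RW1/US1/PS0)
  ⇒ phys 0x50F71  [2 reads]
#3 VA=0x1C0E8A5 (w,user):
  lvl0: tbl 0x3F, slot 14 ⇒ 0x52007 (P1/RW1/US1/PS0)
  lvl1: tbl 0x52, slot 14 ⇒ 0x55007 (P1/RW1/US1/PS0)
  ⇒ phys 0x558A5  [2 reads]
#4 VA=0xA02FAA (w,kernel):
  lvl0: tbl 0x3F, slot 5 ⇒ 0x56007 (P1/RW1/US1/PS0)
  lvl1: tbl 0x56, slot 2 ⇒ 0x5A007 (P1/RW1/US1/PS0)
  ⇒ phys 0x5AFAA  [2 reads]
#5 VA=0x3419745 (w,user):
  lvl0: tbl 0x3F, slot 26 ⇒ 0x5C007 (P1/RW1/US1/PS0)
  lvl1: tbl 0x5C, slot 25 ⇒ 0x13004 (P0/RW0/US1/PS0)
  → PAGE_NOT_PRESENT  (2 entries read)

Access #5 fault: PAGE_NOT_PRESENT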